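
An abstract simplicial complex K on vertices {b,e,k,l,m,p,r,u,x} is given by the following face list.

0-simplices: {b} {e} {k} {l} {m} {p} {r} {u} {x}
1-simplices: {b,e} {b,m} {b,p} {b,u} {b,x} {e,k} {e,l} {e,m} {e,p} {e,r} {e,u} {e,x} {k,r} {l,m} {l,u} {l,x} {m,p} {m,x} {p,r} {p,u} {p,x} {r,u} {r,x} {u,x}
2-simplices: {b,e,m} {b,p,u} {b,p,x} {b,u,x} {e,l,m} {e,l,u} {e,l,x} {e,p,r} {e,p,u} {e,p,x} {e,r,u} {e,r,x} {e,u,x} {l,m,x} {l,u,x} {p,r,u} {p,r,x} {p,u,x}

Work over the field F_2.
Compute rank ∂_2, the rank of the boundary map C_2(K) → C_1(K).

n_0=9 n_1=24 n_2=18  [Z2]
∂1: piv[be,bm,bp,bu,bx,ek,el,er] rk=8  ker:em,ep,eu,ex,kr,lm,lu,lx,mp,mx,pr,pu,px,ru,rx,ux
∂2: piv[bem,bpu,bpx,bux,elm,elu,elx,epr,epu,epx,eru,erx,lmx] rk=13  ker:eux,lux,pru,prx,pux
rk∂_2=13

rank∂_2=13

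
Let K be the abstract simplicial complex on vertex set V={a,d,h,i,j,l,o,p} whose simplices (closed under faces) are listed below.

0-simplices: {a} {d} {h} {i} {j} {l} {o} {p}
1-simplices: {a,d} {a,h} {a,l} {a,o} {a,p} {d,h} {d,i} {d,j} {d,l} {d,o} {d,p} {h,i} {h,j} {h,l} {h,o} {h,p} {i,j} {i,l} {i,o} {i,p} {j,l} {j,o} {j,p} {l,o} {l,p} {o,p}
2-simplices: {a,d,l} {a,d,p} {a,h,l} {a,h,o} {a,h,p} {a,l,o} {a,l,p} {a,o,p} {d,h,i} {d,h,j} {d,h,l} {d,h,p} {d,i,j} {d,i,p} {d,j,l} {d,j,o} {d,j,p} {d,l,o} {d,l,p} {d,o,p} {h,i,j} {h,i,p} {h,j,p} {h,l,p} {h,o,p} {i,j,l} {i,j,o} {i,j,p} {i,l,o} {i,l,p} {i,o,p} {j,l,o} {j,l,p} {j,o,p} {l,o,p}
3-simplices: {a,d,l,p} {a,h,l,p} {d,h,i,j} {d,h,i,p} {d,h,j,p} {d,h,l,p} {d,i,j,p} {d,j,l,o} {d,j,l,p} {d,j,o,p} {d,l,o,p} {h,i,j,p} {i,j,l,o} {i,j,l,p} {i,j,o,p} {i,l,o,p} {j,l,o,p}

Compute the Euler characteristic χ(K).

χ(K)=0

n_0=8 n_1=26 n_2=35 n_3=17
χ=+8−26+35−17=0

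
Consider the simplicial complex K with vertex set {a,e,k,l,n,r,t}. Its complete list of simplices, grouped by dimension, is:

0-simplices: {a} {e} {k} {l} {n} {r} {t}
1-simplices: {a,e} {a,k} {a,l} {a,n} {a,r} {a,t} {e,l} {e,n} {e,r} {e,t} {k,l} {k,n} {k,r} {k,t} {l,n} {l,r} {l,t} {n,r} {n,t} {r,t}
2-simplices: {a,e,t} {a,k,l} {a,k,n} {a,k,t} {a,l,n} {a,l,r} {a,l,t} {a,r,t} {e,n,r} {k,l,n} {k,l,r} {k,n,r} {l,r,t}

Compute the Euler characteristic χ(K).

χ(K)=0

n_0=7 n_1=20 n_2=13
χ=+7−20+13=0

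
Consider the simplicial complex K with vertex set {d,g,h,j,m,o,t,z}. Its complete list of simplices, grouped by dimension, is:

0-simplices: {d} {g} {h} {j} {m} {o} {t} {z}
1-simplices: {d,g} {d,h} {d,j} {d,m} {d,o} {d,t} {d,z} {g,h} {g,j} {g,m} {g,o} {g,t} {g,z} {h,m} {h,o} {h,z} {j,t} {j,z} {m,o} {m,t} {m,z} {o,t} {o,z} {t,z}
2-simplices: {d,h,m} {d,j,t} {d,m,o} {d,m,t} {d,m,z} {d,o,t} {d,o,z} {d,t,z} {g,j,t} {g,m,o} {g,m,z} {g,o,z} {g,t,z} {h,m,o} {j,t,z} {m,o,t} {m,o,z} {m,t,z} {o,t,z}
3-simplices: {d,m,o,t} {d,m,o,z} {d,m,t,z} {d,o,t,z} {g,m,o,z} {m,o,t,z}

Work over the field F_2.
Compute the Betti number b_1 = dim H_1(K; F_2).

n_0=8 n_1=24 n_2=19 n_3=6  [Z2]
∂1: piv[dg,dh,dj,dm,do,dt,dz] rk=7  ker:gh,gj,gm,go,gt,gz,hm,ho,hz,jt,jz,mo,mt,mz,ot,oz,tz
∂2: piv[dhm,djt,dmo,dmt,dmz,dot,doz,dtz,gjt,gmo,gmz,gtz,hmo,jtz] rk=14  ker:goz,mot,moz,mtz,otz
∂3: piv[dmot,dmoz,dmtz,dotz,gmoz] rk=5  ker:motz
b_1=(24−7)−14=3

b_1=3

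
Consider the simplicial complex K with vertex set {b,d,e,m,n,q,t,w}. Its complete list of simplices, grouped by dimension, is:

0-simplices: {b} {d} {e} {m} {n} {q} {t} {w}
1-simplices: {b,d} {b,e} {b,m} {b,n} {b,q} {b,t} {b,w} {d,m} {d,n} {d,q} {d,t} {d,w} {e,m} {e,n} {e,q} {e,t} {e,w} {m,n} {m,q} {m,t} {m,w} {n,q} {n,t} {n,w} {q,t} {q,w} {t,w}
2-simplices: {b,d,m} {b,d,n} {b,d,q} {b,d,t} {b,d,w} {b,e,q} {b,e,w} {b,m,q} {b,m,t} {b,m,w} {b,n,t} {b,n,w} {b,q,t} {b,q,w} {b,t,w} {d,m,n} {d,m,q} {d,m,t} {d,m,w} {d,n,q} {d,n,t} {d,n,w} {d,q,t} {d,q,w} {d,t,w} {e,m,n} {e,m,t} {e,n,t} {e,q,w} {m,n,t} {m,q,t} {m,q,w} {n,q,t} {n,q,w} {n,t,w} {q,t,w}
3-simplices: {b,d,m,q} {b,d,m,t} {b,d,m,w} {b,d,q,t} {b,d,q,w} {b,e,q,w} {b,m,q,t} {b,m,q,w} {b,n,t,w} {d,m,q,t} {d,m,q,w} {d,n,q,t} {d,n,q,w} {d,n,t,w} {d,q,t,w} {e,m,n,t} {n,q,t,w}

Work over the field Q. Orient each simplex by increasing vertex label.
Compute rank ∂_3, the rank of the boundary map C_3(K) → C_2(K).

rank∂_3=14

n_0=8 n_1=27 n_2=36 n_3=17  [Q]
∂1: piv[bd,be,bm,bn,bq,bt,bw] rk=7  ker:dm,dn,dq,dt,dw,em,en,eq,et,ew,mn,mq,mt,mw,nq,nt,nw,qt,qw,tw
∂2: piv[bdm,bdn,bdq,bdt,bdw,beq,bew,bmq,bmt,bmw,bnt,bnw,bqt,bqw,btw,dmn,dnq,emn,emt] rk=19  ker:dmq,dmt,dmw,dnt,dnw,dqt,dqw,dtw,ent,eqw,mnt,mqt,mqw,nqt,nqw,ntw,qtw
∂3: piv[bdmq,bdmt,bdmw,bdqt,bdqw,beqw,bmqt,bmqw,bntw,dnqt,dnqw,dntw,dqtw,emnt] rk=14  ker:dmqt,dmqw,nqtw
rk∂_3=14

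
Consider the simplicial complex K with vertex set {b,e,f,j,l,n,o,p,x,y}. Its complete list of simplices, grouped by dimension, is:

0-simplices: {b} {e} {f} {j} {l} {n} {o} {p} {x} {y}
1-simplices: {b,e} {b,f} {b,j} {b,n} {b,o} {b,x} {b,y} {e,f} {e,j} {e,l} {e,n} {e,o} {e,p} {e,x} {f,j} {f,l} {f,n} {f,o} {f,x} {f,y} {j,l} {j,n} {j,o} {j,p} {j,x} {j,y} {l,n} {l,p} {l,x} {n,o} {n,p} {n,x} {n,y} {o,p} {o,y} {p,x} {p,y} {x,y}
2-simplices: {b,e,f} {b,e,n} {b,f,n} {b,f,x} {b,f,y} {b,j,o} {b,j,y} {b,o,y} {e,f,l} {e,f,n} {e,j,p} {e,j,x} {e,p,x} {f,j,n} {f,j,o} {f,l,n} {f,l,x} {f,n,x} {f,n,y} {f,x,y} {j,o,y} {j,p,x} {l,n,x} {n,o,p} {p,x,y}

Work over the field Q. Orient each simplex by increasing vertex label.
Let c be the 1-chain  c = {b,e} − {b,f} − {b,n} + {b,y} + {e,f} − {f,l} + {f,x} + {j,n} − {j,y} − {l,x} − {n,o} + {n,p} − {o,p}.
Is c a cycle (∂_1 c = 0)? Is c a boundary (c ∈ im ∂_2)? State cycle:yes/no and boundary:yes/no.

cycle:yes boundary:no

n_0=10 n_1=38 n_2=25  [Q]
∂1: piv[be,bf,bj,bn,bo,bx,by,el,ep] rk=9  ker:ef,ej,en,eo,ex,fj,fl,fn,fo,fx,fy,jl,jn,jo,jp,jx,jy,ln,lp,lx,no,np,nx,ny,op,oy,px,py,xy
∂2: piv[bef,ben,bfn,bfx,bfy,bjo,bjy,boy,efl,ejp,ejx,epx,fjn,fjo,fln,flx,fnx,fny,fxy,nop,pxy] rk=21  ker:efn,joy,jpx,lnx
∂1c = 0
c vs im∂2: residual ≠ 0 ⇒ not boundary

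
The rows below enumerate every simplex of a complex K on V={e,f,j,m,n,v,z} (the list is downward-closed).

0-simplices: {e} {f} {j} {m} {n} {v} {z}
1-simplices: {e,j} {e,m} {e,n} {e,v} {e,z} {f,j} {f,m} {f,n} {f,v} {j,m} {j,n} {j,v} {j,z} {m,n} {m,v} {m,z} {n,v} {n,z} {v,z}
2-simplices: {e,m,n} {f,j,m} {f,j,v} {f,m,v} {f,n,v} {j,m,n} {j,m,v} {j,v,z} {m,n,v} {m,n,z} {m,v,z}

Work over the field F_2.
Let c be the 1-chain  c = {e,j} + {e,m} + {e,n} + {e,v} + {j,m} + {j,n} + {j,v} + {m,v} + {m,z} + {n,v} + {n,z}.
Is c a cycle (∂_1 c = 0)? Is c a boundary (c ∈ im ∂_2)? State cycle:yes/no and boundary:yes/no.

n_0=7 n_1=19 n_2=11  [Z2]
∂1: piv[ej,em,en,ev,ez,fj] rk=6  ker:fm,fn,fv,jm,jn,jv,jz,mn,mv,mz,nv,nz,vz
∂2: piv[emn,fjm,fjv,fmv,fnv,jmn,jvz,mnv,mnz,mvz] rk=10  ker:jmv
∂1c = 0
c vs im∂2: residual ≠ 0 ⇒ not boundary

cycle:yes boundary:no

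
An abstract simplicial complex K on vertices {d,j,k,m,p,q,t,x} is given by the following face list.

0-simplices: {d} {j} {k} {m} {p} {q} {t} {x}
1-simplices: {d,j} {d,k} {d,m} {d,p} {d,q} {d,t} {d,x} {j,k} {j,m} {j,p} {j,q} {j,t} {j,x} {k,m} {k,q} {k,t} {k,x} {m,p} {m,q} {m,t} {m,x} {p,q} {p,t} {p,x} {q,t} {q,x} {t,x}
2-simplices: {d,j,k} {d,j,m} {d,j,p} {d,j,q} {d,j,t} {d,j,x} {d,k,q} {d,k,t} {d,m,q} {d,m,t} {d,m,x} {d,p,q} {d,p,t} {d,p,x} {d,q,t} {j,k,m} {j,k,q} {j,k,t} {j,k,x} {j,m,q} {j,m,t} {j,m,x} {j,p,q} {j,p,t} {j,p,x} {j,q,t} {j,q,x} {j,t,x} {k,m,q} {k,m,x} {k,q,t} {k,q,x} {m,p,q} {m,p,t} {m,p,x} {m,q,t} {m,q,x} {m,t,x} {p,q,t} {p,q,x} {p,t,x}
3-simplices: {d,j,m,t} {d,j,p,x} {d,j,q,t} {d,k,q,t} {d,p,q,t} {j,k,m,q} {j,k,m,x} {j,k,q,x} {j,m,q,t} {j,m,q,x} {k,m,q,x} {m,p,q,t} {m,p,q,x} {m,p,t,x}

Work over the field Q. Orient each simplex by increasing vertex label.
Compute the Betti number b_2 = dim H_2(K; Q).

b_2=8

n_0=8 n_1=27 n_2=41 n_3=14  [Q]
∂1: piv[dj,dk,dm,dp,dq,dt,dx] rk=7  ker:jk,jm,jp,jq,jt,jx,km,kq,kt,kx,mp,mq,mt,mx,pq,pt,px,qt,qx,tx
∂2: piv[djk,djm,djp,djq,djt,djx,dkq,dkt,dmq,dmt,dmx,dpq,dpt,dpx,dqt,jkm,jkx,jqx,jtx,mpq] rk=20  ker:jkq,jkt,jmq,jmt,jmx,jpq,jpt,jpx,jqt,kmq,kmx,kqt,kqx,mpt,mpx,mqt,mqx,mtx,pqt,pqx,ptx
∂3: piv[djmt,djpx,djqt,dkqt,dpqt,jkmq,jkmx,jkqx,jmqt,jmqx,mpqt,mpqx,mptx] rk=13  ker:kmqx
b_2=(41−20)−13=8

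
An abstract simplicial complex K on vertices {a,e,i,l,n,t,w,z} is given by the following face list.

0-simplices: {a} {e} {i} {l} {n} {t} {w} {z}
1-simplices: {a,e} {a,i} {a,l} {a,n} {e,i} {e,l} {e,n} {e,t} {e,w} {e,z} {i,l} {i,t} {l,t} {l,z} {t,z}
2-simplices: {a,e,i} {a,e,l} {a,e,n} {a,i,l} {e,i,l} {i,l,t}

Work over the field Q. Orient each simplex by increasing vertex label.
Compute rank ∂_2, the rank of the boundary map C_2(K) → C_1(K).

rank∂_2=5

n_0=8 n_1=15 n_2=6  [Q]
∂1: piv[ae,ai,al,an,et,ew,ez] rk=7  ker:ei,el,en,il,it,lt,lz,tz
∂2: piv[aei,ael,aen,ail,ilt] rk=5  ker:eil
rk∂_2=5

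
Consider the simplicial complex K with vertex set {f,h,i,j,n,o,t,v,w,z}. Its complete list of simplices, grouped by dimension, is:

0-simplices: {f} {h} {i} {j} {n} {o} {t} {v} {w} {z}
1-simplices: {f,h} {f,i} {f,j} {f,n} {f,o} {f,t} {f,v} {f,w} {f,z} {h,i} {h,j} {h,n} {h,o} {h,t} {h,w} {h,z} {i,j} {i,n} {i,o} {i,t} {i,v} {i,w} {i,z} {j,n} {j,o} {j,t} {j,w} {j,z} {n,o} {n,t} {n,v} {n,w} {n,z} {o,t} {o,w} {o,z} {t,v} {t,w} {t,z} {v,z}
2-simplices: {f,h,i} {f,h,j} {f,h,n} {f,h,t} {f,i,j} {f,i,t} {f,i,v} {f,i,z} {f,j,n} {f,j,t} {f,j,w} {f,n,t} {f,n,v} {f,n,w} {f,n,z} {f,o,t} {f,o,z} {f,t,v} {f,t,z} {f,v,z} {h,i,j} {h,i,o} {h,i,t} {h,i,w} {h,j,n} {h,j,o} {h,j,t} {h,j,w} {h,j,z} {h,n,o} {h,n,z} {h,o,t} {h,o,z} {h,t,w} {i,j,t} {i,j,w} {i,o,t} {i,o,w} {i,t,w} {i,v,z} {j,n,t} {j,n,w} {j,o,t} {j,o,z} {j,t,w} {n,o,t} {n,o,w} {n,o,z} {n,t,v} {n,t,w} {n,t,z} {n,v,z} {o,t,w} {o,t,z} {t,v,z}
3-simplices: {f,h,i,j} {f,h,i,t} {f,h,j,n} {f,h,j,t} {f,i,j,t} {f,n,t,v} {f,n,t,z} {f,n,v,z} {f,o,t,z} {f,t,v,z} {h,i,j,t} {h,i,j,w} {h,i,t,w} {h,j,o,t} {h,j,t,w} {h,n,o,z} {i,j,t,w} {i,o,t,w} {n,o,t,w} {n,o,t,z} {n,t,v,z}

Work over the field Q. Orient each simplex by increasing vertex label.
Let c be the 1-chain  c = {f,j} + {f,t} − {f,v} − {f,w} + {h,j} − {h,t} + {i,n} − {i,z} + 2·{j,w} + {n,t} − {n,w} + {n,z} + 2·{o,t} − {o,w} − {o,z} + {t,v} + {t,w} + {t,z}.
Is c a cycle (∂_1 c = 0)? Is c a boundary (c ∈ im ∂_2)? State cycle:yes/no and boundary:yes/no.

n_0=10 n_1=40 n_2=55 n_3=21  [Q]
∂1: piv[fh,fi,fj,fn,fo,ft,fv,fw,fz] rk=9  ker:hi,hj,hn,ho,ht,hw,hz,ij,in,io,it,iv,iw,iz,jn,jo,jt,jw,jz,no,nt,nv,nw,nz,ot,ow,oz,tv,tw,tz,vz
∂2: piv[fhi,fhj,fhn,fht,fij,fit,fiv,fiz,fjn,fjt,fjw,fnt,fnv,fnw,fnz,fot,foz,ftv,ftz,fvz,hio,hiw,hjo,hjw,hjz,hno,hnz,hot,htw,iow] rk=30  ker:hij,hit,hjn,hjt,hoz,ijt,ijw,iot,itw,ivz,jnt,jnw,jot,joz,jtw,not,now,noz,ntv,ntw,ntz,nvz,otw,otz,tvz
∂3: piv[fhij,fhit,fhjn,fhjt,fijt,fntv,fntz,fnvz,fotz,ftvz,hijw,hitw,hjot,hjtw,hnoz,iotw,notw,notz] rk=18  ker:hijt,ijtw,ntvz
∂1c = 0
c vs im∂2: residual ≠ 0 ⇒ not boundary

cycle:yes boundary:no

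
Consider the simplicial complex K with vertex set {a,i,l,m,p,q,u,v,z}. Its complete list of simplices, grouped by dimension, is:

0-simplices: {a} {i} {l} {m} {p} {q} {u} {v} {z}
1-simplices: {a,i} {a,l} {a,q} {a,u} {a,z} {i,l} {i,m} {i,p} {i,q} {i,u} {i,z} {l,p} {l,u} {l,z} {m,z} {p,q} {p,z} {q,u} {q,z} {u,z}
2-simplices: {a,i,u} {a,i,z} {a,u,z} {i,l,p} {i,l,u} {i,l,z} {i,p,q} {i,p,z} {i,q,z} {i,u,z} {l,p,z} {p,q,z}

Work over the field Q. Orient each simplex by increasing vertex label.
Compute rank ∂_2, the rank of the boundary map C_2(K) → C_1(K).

n_0=9 n_1=20 n_2=12  [Q]
∂1: piv[ai,al,aq,au,az,im,ip] rk=7  ker:il,iq,iu,iz,lp,lu,lz,mz,pq,pz,qu,qz,uz
∂2: piv[aiu,aiz,auz,ilp,ilu,ilz,ipq,ipz,iqz] rk=9  ker:iuz,lpz,pqz
rk∂_2=9

rank∂_2=9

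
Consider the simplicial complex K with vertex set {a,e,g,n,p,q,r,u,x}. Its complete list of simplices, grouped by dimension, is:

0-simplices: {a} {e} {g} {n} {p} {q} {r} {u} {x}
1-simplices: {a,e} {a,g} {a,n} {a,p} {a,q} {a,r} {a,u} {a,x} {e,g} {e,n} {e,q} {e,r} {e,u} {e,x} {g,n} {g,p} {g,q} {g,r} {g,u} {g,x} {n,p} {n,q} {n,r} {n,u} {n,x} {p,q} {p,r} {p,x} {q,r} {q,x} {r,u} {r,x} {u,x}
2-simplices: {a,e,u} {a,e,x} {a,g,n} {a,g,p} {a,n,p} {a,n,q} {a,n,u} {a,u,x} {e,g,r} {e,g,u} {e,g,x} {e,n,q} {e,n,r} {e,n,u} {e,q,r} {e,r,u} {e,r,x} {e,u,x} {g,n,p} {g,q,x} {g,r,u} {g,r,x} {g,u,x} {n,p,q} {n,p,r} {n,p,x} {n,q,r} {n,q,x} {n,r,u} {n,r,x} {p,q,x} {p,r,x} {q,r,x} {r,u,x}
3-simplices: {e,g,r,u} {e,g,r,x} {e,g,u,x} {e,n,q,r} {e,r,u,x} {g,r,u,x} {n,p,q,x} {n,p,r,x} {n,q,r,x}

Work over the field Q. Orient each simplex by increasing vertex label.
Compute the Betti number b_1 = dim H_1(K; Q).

n_0=9 n_1=33 n_2=34 n_3=9  [Q]
∂1: piv[ae,ag,an,ap,aq,ar,au,ax] rk=8  ker:eg,en,eq,er,eu,ex,gn,gp,gq,gr,gu,gx,np,nq,nr,nu,nx,pq,pr,px,qr,qx,ru,rx,ux
∂2: piv[aeu,aex,agn,agp,anp,anq,anu,aux,egr,egu,egx,enq,enr,enu,eqr,eru,erx,gqx,npq,npr,npx,nqx,nrx] rk=23  ker:eux,gnp,gru,grx,gux,nqr,nru,pqx,prx,qrx,rux
∂3: piv[egru,egrx,egux,enqr,erux,npqx,nprx,nqrx] rk=8  ker:grux
b_1=(33−8)−23=2

b_1=2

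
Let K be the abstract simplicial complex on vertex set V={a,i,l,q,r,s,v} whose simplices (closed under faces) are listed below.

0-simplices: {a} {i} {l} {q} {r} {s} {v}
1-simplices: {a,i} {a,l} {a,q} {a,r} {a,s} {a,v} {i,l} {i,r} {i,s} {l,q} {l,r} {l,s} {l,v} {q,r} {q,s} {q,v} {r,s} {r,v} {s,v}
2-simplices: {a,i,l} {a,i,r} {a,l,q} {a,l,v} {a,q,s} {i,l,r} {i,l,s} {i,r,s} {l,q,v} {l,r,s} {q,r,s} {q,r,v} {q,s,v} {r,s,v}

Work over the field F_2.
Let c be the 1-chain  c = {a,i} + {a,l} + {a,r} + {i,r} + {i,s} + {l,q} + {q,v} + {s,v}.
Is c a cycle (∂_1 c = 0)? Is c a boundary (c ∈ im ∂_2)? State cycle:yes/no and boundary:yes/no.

n_0=7 n_1=19 n_2=14  [Z2]
∂1: piv[ai,al,aq,ar,as,av] rk=6  ker:il,ir,is,lq,lr,ls,lv,qr,qs,qv,rs,rv,sv
∂2: piv[ail,air,alq,alv,aqs,ilr,ils,irs,lqv,qrs,qrv,qsv] rk=12  ker:lrs,rsv
∂1c = {a} + {i}

cycle:no boundary:no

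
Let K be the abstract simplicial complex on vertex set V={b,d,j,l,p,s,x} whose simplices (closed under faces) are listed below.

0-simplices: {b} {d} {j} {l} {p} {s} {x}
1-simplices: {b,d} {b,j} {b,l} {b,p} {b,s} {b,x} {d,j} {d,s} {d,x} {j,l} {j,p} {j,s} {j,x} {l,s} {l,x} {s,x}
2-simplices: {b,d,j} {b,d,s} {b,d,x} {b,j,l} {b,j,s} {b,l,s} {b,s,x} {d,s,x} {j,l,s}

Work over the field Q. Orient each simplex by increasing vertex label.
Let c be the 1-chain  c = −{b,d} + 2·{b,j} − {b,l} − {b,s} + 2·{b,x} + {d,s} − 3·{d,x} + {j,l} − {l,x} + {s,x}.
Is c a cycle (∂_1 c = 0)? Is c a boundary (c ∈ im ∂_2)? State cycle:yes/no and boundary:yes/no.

n_0=7 n_1=16 n_2=9  [Q]
∂1: piv[bd,bj,bl,bp,bs,bx] rk=6  ker:dj,ds,dx,jl,jp,js,jx,ls,lx,sx
∂2: piv[bdj,bds,bdx,bjl,bjs,bls,bsx] rk=7  ker:dsx,jls
∂1c = −{b} + {d} + {j} + {l} − {s} − {x}

cycle:no boundary:no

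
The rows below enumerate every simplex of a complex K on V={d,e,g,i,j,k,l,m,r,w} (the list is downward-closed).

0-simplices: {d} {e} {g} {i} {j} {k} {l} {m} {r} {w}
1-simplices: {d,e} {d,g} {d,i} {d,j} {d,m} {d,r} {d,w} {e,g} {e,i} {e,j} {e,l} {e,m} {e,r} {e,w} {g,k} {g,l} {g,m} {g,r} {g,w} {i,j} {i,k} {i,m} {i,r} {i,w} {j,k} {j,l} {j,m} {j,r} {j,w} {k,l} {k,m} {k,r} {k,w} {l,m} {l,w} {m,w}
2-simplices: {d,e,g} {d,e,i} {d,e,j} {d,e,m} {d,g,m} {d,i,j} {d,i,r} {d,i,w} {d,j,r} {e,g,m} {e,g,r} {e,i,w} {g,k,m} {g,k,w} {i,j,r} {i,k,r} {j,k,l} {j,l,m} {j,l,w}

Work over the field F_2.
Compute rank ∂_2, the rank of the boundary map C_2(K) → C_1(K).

n_0=10 n_1=36 n_2=19  [Z2]
∂1: piv[de,dg,di,dj,dm,dr,dw,el,gk] rk=9  ker:eg,ei,ej,em,er,ew,gl,gm,gr,gw,ij,ik,im,ir,iw,jk,jl,jm,jr,jw,kl,km,kr,kw,lm,lw,mw
∂2: piv[deg,dei,dej,dem,dgm,dij,dir,diw,djr,egr,eiw,gkm,gkw,ikr,jkl,jlm,jlw] rk=17  ker:egm,ijr
rk∂_2=17

rank∂_2=17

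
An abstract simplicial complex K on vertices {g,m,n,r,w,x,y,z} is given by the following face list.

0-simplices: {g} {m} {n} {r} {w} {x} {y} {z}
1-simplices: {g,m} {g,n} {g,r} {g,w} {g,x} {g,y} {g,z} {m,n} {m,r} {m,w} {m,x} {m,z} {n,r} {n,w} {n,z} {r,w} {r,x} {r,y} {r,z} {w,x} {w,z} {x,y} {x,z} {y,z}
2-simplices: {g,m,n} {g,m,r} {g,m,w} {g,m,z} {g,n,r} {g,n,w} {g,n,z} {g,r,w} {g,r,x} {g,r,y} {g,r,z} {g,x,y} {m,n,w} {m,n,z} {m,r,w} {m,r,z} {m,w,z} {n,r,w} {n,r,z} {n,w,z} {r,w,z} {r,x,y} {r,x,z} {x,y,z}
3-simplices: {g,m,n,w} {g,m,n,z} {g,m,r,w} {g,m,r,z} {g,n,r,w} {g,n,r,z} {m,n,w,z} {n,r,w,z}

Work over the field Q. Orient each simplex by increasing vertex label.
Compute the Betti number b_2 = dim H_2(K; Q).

n_0=8 n_1=24 n_2=24 n_3=8  [Q]
∂1: piv[gm,gn,gr,gw,gx,gy,gz] rk=7  ker:mn,mr,mw,mx,mz,nr,nw,nz,rw,rx,ry,rz,wx,wz,xy,xz,yz
∂2: piv[gmn,gmr,gmw,gmz,gnr,gnw,gnz,grw,grx,gry,grz,gxy,mwz,rxz,xyz] rk=15  ker:mnw,mnz,mrw,mrz,nrw,nrz,nwz,rwz,rxy
∂3: piv[gmnw,gmnz,gmrw,gmrz,gnrw,gnrz,mnwz,nrwz] rk=8
b_2=(24−15)−8=1

b_2=1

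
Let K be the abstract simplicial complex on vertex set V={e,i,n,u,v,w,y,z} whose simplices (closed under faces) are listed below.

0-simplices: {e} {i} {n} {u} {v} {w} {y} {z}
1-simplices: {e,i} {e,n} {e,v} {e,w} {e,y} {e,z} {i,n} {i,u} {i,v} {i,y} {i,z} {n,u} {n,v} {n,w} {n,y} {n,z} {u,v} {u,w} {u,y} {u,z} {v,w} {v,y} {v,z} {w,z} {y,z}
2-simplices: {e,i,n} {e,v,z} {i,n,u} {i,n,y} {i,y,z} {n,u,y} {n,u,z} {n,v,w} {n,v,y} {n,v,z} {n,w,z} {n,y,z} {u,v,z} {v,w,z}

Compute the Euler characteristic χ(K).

n_0=8 n_1=25 n_2=14
χ=+8−25+14=-3

χ(K)=-3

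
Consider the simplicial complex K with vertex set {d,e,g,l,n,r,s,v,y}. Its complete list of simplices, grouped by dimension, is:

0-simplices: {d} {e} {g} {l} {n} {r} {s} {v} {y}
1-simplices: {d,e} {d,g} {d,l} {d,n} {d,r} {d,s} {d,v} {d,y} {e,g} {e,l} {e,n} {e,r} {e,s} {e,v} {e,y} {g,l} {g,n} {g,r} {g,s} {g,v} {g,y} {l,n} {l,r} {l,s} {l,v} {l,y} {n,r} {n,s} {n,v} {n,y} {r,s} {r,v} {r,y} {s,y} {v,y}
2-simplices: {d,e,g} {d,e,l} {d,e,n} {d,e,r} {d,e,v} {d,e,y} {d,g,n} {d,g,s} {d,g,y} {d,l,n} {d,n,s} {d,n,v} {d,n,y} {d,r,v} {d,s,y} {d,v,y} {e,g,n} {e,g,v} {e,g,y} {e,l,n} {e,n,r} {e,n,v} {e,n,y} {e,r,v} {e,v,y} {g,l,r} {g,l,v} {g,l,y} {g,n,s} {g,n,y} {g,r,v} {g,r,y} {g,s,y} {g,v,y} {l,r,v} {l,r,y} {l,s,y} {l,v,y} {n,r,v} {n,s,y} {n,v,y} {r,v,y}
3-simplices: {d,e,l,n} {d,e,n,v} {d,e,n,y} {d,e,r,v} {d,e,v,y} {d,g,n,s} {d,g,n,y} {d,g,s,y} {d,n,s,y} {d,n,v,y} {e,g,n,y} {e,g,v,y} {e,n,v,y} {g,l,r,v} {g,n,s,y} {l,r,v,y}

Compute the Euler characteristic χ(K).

n_0=9 n_1=35 n_2=42 n_3=16
χ=+9−35+42−16=0

χ(K)=0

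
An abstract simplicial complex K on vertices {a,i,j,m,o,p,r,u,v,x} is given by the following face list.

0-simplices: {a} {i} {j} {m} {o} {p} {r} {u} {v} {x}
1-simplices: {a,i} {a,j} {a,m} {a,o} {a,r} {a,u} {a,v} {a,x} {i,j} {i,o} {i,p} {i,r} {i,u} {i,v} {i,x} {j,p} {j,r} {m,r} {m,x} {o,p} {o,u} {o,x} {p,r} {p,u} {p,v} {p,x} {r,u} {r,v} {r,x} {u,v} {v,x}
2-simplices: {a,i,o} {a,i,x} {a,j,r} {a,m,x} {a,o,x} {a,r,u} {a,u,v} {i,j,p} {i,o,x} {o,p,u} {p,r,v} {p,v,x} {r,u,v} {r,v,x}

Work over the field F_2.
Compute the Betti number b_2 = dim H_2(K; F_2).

n_0=10 n_1=31 n_2=14  [Z2]
∂1: piv[ai,aj,am,ao,ar,au,av,ax,ip] rk=9  ker:ij,io,ir,iu,iv,ix,jp,jr,mr,mx,op,ou,ox,pr,pu,pv,px,ru,rv,rx,uv,vx
∂2: piv[aio,aix,ajr,amx,aox,aru,auv,ijp,opu,prv,pvx,ruv,rvx] rk=13  ker:iox
b_2=(14−13)−0=1

b_2=1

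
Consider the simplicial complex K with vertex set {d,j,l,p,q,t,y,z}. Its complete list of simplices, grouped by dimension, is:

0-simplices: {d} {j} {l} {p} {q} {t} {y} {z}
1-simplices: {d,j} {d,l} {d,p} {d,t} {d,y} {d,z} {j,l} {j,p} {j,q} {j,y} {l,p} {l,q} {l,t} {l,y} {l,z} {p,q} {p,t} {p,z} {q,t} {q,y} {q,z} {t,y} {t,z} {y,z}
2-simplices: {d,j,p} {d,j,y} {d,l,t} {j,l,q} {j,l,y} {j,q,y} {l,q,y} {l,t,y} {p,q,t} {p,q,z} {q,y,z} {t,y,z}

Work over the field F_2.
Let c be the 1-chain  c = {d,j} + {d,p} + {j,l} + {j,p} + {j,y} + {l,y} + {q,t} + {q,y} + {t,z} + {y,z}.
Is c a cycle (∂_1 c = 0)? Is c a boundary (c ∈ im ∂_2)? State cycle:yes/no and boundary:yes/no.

n_0=8 n_1=24 n_2=12  [Z2]
∂1: piv[dj,dl,dp,dt,dy,dz,jq] rk=7  ker:jl,jp,jy,lp,lq,lt,ly,lz,pq,pt,pz,qt,qy,qz,ty,tz,yz
∂2: piv[djp,djy,dlt,jlq,jly,jqy,lty,pqt,pqz,qyz,tyz] rk=11  ker:lqy
∂1c = 0
c vs im∂2: residual ≠ 0 ⇒ not boundary

cycle:yes boundary:no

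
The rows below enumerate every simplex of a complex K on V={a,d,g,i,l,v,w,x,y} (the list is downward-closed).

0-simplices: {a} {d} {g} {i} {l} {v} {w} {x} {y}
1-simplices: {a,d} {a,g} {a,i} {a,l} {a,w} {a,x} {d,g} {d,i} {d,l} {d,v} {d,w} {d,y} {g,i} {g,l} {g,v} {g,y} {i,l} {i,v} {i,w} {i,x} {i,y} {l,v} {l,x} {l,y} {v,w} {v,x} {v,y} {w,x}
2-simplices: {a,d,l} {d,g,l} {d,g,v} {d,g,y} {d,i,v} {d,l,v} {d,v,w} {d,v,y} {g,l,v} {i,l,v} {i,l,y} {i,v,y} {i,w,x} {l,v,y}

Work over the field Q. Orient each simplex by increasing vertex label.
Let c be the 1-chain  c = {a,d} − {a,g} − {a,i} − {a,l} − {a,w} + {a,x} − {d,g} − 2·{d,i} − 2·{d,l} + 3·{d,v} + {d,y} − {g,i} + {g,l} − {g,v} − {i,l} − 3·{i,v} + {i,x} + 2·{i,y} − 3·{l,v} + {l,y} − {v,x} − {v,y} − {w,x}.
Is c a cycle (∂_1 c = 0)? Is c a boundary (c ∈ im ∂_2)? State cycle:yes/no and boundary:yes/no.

n_0=9 n_1=28 n_2=14  [Q]
∂1: piv[ad,ag,ai,al,aw,ax,dv,dy] rk=8  ker:dg,di,dl,dw,gi,gl,gv,gy,il,iv,iw,ix,iy,lv,lx,ly,vw,vx,vy,wx
∂2: piv[adl,dgl,dgv,dgy,div,dlv,dvw,dvy,ilv,ily,ivy,iwx] rk=12  ker:glv,lvy
∂1c = 2·{a} + 2·{d} − {g} − 3·{i} − {l} − 2·{v} + 3·{y}

cycle:no boundary:no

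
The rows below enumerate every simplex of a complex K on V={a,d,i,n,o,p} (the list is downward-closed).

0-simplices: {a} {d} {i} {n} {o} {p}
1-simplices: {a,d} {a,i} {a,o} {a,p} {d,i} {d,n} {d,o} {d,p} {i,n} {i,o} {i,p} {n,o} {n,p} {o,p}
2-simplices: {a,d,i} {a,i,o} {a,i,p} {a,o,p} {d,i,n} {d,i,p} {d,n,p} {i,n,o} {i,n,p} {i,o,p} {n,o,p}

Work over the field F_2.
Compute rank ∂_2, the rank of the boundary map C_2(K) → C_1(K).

n_0=6 n_1=14 n_2=11  [Z2]
∂1: piv[ad,ai,ao,ap,dn] rk=5  ker:di,do,dp,in,io,ip,no,np,op
∂2: piv[adi,aio,aip,aop,din,dip,dnp,ino] rk=8  ker:inp,iop,nop
rk∂_2=8

rank∂_2=8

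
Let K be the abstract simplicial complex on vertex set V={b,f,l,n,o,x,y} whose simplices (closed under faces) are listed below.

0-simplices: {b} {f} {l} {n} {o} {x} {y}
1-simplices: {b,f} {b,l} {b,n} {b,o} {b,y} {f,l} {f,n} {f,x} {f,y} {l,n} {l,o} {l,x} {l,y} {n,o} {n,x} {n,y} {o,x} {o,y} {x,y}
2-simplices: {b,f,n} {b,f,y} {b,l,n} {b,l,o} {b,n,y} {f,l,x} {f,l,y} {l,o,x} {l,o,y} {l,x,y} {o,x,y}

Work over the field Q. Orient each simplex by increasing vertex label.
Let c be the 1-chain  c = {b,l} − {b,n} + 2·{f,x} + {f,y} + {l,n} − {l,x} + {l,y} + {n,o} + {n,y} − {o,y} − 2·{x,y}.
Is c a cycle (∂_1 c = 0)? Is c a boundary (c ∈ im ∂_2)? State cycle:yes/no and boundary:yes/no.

cycle:no boundary:no

n_0=7 n_1=19 n_2=11  [Q]
∂1: piv[bf,bl,bn,bo,by,fx] rk=6  ker:fl,fn,fy,ln,lo,lx,ly,no,nx,ny,ox,oy,xy
∂2: piv[bfn,bfy,bln,blo,bny,flx,fly,lox,loy,lxy] rk=10  ker:oxy
∂1c = −3·{f} − 2·{n} + 2·{o} + 3·{x}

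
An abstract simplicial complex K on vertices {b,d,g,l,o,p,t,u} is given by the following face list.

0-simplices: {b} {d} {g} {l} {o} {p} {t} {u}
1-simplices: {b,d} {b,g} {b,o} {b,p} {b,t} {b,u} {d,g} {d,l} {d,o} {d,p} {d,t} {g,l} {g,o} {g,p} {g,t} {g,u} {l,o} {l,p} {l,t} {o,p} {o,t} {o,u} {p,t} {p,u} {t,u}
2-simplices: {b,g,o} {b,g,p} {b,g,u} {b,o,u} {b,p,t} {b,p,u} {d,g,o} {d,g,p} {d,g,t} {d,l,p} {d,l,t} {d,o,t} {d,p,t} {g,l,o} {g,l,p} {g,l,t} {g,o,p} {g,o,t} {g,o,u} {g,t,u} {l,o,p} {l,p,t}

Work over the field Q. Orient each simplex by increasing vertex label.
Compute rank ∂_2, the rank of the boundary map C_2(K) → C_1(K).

n_0=8 n_1=25 n_2=22  [Q]
∂1: piv[bd,bg,bo,bp,bt,bu,dl] rk=7  ker:dg,do,dp,dt,gl,go,gp,gt,gu,lo,lp,lt,op,ot,ou,pt,pu,tu
∂2: piv[bgo,bgp,bgu,bou,bpt,bpu,dgo,dgp,dgt,dlp,dlt,dot,dpt,glo,glp,gop,gtu] rk=17  ker:glt,got,gou,lop,lpt
rk∂_2=17

rank∂_2=17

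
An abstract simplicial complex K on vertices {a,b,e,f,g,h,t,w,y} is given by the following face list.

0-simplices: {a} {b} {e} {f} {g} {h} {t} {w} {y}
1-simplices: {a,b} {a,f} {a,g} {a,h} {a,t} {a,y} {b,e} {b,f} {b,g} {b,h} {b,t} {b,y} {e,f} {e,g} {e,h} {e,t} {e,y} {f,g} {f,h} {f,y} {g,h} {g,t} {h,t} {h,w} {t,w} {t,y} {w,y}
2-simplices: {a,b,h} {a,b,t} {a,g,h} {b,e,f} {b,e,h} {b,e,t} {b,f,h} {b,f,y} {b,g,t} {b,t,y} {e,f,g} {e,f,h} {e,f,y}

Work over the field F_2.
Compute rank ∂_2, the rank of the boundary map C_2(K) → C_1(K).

n_0=9 n_1=27 n_2=13  [Z2]
∂1: piv[ab,af,ag,ah,at,ay,be,hw] rk=8  ker:bf,bg,bh,bt,by,ef,eg,eh,et,ey,fg,fh,fy,gh,gt,ht,tw,ty,wy
∂2: piv[abh,abt,agh,bef,beh,bet,bfh,bfy,bgt,bty,efg,efy] rk=12  ker:efh
rk∂_2=12

rank∂_2=12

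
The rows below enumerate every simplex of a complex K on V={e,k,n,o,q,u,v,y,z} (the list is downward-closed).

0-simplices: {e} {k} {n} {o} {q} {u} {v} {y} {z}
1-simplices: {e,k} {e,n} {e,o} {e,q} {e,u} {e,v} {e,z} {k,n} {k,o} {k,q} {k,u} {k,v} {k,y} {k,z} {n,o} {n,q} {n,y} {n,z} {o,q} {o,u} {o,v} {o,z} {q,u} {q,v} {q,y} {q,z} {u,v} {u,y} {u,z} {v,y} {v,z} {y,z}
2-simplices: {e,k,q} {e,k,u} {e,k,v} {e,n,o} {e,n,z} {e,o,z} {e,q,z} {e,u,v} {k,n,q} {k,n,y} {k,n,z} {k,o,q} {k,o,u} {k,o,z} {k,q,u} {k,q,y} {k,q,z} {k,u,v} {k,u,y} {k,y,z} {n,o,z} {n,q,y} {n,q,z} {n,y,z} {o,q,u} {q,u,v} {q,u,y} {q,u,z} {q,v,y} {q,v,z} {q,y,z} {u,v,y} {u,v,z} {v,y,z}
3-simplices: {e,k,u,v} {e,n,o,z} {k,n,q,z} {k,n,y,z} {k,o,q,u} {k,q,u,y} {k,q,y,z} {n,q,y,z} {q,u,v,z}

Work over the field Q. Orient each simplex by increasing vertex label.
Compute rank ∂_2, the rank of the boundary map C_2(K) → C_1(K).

rank∂_2=23

n_0=9 n_1=32 n_2=34 n_3=9  [Q]
∂1: piv[ek,en,eo,eq,eu,ev,ez,ky] rk=8  ker:kn,ko,kq,ku,kv,kz,no,nq,ny,nz,oq,ou,ov,oz,qu,qv,qy,qz,uv,uy,uz,vy,vz,yz
∂2: piv[ekq,eku,ekv,eno,enz,eoz,eqz,euv,knq,kny,knz,koq,kou,koz,kqu,kqy,kqz,kuy,kyz,quv,quz,qvy,qvz] rk=23  ker:kuv,noz,nqy,nqz,nyz,oqu,quy,qyz,uvy,uvz,vyz
∂3: piv[ekuv,enoz,knqz,knyz,koqu,kquy,kqyz,nqyz,quvz] rk=9
rk∂_2=23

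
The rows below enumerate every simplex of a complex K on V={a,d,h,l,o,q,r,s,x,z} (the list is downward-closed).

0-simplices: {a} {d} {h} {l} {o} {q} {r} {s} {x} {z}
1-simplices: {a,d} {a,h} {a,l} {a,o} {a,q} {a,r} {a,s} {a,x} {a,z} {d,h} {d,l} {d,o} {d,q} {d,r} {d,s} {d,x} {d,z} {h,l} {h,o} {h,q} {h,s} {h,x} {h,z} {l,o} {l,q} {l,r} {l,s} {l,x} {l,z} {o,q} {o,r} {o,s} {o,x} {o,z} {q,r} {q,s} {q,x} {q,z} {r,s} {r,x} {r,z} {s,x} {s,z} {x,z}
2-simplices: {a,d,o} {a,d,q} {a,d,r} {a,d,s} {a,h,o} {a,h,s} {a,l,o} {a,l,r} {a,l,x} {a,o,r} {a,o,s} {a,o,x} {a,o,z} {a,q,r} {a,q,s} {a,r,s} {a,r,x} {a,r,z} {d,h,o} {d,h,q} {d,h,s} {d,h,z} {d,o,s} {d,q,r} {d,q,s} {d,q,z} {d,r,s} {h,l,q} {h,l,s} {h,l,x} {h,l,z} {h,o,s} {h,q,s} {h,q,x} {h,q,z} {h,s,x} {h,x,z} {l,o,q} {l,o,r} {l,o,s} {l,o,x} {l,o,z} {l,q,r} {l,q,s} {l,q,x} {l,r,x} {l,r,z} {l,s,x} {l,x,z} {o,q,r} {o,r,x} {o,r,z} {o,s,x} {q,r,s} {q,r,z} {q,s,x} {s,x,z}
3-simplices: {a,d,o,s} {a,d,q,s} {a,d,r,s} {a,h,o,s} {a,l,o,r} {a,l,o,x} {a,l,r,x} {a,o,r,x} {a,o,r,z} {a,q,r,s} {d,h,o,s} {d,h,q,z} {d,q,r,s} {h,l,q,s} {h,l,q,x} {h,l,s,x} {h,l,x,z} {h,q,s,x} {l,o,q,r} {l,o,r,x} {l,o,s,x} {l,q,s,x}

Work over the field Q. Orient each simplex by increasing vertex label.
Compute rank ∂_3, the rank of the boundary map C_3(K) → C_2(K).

n_0=10 n_1=44 n_2=57 n_3=22  [Q]
∂1: piv[ad,ah,al,ao,aq,ar,as,ax,az] rk=9  ker:dh,dl,do,dq,dr,ds,dx,dz,hl,ho,hq,hs,hx,hz,lo,lq,lr,ls,lx,lz,oq,or,os,ox,oz,qr,qs,qx,qz,rs,rx,rz,sx,sz,xz
∂2: piv[ado,adq,adr,ads,aho,ahs,alo,alr,alx,aor,aos,aox,aoz,aqr,aqs,ars,arx,arz,dho,dhq,dhz,dqz,hlq,hls,hlx,hlz,hqx,hsx,hxz,loq,los,loz,sxz] rk=33  ker:dhs,dos,dqr,dqs,drs,hos,hqs,hqz,lor,lox,lqr,lqs,lqx,lrx,lrz,lsx,lxz,oqr,orx,orz,osx,qrs,qrz,qsx
∂3: piv[ados,adqs,adrs,ahos,alor,alox,alrx,aorx,aorz,aqrs,dhos,dhqz,dqrs,hlqs,hlqx,hlsx,hlxz,hqsx,loqr,losx] rk=20  ker:lorx,lqsx
rk∂_3=20

rank∂_3=20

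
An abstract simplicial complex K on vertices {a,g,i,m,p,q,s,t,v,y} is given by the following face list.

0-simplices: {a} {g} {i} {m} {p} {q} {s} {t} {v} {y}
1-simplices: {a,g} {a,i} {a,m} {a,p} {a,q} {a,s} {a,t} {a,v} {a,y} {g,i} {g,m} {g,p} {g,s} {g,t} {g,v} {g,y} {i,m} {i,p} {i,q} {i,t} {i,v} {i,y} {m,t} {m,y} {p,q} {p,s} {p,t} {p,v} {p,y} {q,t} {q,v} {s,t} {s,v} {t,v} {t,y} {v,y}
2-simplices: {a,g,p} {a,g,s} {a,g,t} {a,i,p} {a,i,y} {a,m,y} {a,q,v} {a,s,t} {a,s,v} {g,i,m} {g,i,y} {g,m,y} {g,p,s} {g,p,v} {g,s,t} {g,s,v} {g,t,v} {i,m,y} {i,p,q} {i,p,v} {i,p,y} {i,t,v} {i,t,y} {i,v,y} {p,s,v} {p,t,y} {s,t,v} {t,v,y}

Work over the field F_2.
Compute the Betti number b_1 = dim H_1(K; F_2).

n_0=10 n_1=36 n_2=28  [Z2]
∂1: piv[ag,ai,am,ap,aq,as,at,av,ay] rk=9  ker:gi,gm,gp,gs,gt,gv,gy,im,ip,iq,it,iv,iy,mt,my,pq,ps,pt,pv,py,qt,qv,st,sv,tv,ty,vy
∂2: piv[agp,ags,agt,aip,aiy,amy,aqv,ast,asv,gim,giy,gmy,gps,gpv,gsv,gtv,ipq,ipv,ipy,itv,ity,ivy,pty] rk=23  ker:gst,imy,psv,stv,tvy
b_1=(36−9)−23=4

b_1=4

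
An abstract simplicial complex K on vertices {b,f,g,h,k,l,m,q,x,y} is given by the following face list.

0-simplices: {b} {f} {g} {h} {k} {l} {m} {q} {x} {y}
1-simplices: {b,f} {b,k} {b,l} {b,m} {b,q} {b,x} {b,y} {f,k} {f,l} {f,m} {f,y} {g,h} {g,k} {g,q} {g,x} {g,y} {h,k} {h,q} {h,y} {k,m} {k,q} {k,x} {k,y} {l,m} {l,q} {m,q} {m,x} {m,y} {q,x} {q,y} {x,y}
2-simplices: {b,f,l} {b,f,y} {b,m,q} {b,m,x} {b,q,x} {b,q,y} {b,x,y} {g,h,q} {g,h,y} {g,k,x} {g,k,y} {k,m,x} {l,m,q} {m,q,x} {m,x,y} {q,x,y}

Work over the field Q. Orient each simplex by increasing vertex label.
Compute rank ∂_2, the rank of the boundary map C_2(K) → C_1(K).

rank∂_2=14

n_0=10 n_1=31 n_2=16  [Q]
∂1: piv[bf,bk,bl,bm,bq,bx,by,gh,gk] rk=9  ker:fk,fl,fm,fy,gq,gx,gy,hk,hq,hy,km,kq,kx,ky,lm,lq,mq,mx,my,qx,qy,xy
∂2: piv[bfl,bfy,bmq,bmx,bqx,bqy,bxy,ghq,ghy,gkx,gky,kmx,lmq,mxy] rk=14  ker:mqx,qxy
rk∂_2=14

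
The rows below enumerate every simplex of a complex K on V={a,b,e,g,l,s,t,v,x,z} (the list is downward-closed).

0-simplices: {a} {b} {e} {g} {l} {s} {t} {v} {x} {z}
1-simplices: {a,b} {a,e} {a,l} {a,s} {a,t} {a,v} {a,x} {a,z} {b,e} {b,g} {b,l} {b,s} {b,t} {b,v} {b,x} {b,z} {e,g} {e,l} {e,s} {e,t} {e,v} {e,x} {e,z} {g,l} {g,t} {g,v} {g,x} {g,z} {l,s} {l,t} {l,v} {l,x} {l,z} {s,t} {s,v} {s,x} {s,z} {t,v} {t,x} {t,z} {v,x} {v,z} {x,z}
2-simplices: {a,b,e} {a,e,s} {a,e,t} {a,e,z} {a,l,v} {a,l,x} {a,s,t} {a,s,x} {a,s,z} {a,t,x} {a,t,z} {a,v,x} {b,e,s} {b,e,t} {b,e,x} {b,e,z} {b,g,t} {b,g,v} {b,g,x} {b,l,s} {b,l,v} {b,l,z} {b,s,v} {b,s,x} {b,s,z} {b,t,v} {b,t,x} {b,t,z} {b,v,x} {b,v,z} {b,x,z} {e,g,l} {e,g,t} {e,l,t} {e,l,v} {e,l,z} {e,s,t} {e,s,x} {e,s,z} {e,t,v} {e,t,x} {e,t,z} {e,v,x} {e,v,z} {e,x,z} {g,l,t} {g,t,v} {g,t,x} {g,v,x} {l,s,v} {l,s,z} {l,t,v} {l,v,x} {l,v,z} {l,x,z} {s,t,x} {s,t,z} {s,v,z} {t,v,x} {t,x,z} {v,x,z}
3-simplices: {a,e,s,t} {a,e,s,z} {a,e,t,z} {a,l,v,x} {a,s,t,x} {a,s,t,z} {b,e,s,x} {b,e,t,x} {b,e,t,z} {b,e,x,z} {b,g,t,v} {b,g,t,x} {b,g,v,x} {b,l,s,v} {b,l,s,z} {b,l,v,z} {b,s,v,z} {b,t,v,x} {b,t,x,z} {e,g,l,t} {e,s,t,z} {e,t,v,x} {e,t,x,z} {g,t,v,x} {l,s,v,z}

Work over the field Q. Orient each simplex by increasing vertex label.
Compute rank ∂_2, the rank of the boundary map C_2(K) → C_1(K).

n_0=10 n_1=43 n_2=61 n_3=25  [Q]
∂1: piv[ab,ae,al,as,at,av,ax,az,bg] rk=9  ker:be,bl,bs,bt,bv,bx,bz,eg,el,es,et,ev,ex,ez,gl,gt,gv,gx,gz,ls,lt,lv,lx,lz,st,sv,sx,sz,tv,tx,tz,vx,vz,xz
∂2: piv[abe,aes,aet,aez,alv,alx,ast,asx,asz,atx,atz,avx,bes,bet,bex,bez,bgt,bgv,bgx,bls,blv,blz,bsv,bsx,btv,bvx,bvz,bxz,egl,egt,elt,elv,elz] rk=33  ker:bsz,btx,btz,est,esx,esz,etv,etx,etz,evx,evz,exz,glt,gtv,gtx,gvx,lsv,lsz,ltv,lvx,lvz,lxz,stx,stz,svz,tvx,txz,vxz
∂3: piv[aest,aesz,aetz,alvx,astx,astz,besx,betx,betz,bexz,bgtv,bgtx,bgvx,blsv,blsz,blvz,bsvz,btvx,btxz,eglt,etvx] rk=21  ker:estz,etxz,gtvx,lsvz
rk∂_2=33

rank∂_2=33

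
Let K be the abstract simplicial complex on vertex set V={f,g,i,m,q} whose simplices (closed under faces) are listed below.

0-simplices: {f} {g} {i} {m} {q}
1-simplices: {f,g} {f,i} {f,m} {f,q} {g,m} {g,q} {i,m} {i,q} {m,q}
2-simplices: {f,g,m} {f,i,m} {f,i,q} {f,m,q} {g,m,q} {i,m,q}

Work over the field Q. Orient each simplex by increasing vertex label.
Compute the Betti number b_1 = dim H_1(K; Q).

b_1=0

n_0=5 n_1=9 n_2=6  [Q]
∂1: piv[fg,fi,fm,fq] rk=4  ker:gm,gq,im,iq,mq
∂2: piv[fgm,fim,fiq,fmq,gmq] rk=5  ker:imq
b_1=(9−4)−5=0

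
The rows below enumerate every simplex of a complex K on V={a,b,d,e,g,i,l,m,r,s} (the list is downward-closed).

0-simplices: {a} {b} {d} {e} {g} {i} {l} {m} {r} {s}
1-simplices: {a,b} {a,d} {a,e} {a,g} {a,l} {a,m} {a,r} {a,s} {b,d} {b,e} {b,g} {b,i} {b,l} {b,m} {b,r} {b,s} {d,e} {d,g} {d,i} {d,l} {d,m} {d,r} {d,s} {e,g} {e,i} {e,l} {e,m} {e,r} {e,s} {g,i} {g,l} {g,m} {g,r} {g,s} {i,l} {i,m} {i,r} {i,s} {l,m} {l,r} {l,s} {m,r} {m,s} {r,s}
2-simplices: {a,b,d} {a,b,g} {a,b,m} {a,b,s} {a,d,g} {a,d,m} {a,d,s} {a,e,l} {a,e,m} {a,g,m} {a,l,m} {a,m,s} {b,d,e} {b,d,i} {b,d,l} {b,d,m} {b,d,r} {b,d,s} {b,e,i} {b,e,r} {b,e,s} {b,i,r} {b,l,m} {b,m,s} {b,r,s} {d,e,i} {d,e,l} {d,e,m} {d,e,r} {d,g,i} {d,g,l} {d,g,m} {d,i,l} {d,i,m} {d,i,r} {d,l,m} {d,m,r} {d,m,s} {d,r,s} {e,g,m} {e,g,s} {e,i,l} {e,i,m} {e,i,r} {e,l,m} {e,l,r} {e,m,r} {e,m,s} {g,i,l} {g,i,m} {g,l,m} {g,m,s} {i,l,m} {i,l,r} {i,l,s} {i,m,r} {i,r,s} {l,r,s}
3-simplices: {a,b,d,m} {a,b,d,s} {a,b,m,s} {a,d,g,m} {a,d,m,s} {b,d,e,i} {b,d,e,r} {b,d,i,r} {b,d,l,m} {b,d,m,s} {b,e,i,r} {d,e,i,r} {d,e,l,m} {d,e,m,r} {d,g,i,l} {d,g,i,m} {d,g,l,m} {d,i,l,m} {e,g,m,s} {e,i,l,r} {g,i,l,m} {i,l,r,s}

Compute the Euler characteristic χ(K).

n_0=10 n_1=44 n_2=58 n_3=22
χ=+10−44+58−22=2

χ(K)=2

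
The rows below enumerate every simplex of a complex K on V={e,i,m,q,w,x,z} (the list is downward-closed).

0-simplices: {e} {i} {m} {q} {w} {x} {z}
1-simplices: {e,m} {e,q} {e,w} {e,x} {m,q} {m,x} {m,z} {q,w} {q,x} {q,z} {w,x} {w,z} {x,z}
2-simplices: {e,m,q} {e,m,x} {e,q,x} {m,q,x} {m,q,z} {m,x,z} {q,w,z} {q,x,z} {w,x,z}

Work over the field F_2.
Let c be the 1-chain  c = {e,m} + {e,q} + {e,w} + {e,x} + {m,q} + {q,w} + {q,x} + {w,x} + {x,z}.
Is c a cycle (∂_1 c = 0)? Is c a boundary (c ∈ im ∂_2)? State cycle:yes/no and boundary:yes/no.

cycle:no boundary:no

n_0=7 n_1=13 n_2=9  [Z2]
∂1: piv[em,eq,ew,ex,mz] rk=5  ker:mq,mx,qw,qx,qz,wx,wz,xz
∂2: piv[emq,emx,eqx,mqz,mxz,qwz,wxz] rk=7  ker:mqx,qxz
∂1c = {w} + {z}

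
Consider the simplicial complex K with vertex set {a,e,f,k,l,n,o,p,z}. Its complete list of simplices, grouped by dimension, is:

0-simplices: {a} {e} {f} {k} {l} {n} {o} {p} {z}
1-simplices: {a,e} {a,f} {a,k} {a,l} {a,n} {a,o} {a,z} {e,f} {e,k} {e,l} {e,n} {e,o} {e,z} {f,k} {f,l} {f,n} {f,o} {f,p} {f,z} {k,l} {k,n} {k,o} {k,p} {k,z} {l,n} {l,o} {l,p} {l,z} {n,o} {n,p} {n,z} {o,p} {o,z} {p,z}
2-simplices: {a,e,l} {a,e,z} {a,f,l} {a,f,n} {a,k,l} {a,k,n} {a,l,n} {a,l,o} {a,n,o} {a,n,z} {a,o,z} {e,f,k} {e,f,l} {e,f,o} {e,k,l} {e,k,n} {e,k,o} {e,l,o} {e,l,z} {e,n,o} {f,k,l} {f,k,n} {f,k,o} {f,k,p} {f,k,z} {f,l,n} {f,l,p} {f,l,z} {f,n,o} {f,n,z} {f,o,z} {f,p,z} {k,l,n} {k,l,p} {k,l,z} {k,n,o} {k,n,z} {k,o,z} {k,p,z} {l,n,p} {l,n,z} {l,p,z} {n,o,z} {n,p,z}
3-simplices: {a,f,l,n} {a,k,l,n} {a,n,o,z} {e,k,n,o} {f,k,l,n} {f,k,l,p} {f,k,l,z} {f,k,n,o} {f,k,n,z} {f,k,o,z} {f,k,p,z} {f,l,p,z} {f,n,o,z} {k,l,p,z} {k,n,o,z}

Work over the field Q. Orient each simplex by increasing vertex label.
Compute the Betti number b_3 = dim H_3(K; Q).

n_0=9 n_1=34 n_2=44 n_3=15  [Q]
∂1: piv[ae,af,ak,al,an,ao,az,fp] rk=8  ker:ef,ek,el,en,eo,ez,fk,fl,fn,fo,fz,kl,kn,ko,kp,kz,ln,lo,lp,lz,no,np,nz,op,oz,pz
∂2: piv[ael,aez,afl,afn,akl,akn,aln,alo,ano,anz,aoz,efk,efl,efo,ekl,ekn,eko,elo,elz,fkp,fkz,flp,flz,fpz,lnp] rk=25  ker:eno,fkl,fkn,fko,fln,fno,fnz,foz,kln,klp,klz,kno,knz,koz,kpz,lnz,lpz,noz,npz
∂3: piv[afln,akln,anoz,ekno,fkln,fklp,fklz,fkno,fknz,fkoz,fkpz,flpz,fnoz] rk=13  ker:klpz,knoz
b_3=(15−13)−0=2

b_3=2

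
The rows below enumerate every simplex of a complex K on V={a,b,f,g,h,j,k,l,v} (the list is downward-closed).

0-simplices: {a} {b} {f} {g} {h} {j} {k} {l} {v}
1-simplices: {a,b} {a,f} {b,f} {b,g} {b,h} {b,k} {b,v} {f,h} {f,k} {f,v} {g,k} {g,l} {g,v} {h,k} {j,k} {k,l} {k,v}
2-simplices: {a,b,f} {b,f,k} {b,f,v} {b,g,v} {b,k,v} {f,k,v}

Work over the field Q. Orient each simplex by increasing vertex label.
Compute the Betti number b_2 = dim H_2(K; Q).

n_0=9 n_1=17 n_2=6  [Q]
∂1: piv[ab,af,bg,bh,bk,bv,gl,jk] rk=8  ker:bf,fh,fk,fv,gk,gv,hk,kl,kv
∂2: piv[abf,bfk,bfv,bgv,bkv] rk=5  ker:fkv
b_2=(6−5)−0=1

b_2=1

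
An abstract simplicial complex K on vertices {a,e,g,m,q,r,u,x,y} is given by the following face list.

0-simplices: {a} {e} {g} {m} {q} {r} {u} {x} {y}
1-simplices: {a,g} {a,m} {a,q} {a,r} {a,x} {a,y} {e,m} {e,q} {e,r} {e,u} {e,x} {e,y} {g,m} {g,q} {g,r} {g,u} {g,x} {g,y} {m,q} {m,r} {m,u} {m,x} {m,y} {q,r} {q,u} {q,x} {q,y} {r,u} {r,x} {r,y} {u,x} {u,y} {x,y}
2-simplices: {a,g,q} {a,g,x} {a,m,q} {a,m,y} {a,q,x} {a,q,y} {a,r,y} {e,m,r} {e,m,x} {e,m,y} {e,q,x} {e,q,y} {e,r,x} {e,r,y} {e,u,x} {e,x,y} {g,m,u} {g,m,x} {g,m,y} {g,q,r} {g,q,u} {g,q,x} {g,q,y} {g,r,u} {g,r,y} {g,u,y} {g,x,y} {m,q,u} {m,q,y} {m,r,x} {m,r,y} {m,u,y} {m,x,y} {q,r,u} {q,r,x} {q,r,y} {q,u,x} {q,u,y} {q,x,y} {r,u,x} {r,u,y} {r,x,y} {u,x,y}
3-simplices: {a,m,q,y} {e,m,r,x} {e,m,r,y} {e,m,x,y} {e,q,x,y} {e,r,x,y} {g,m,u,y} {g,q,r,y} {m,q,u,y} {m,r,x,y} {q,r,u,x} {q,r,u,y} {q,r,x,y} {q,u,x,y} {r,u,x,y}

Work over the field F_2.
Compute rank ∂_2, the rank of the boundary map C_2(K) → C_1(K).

n_0=9 n_1=33 n_2=43 n_3=15  [Z2]
∂1: piv[ag,am,aq,ar,ax,ay,em,eu] rk=8  ker:eq,er,ex,ey,gm,gq,gr,gu,gx,gy,mq,mr,mu,mx,my,qr,qu,qx,qy,ru,rx,ry,ux,uy,xy
∂2: piv[agq,agx,amq,amy,aqx,aqy,ary,emr,emx,emy,eqx,eqy,erx,ery,eux,exy,gmu,gmx,gmy,gqr,gqu,gru,gry,guy,qux] rk=25  ker:gqx,gqy,gxy,mqu,mqy,mrx,mry,muy,mxy,qru,qrx,qry,quy,qxy,rux,ruy,rxy,uxy
∂3: piv[amqy,emrx,emry,emxy,eqxy,erxy,gmuy,gqry,mquy,qrux,qruy,qrxy,quxy] rk=13  ker:mrxy,ruxy
rk∂_2=25

rank∂_2=25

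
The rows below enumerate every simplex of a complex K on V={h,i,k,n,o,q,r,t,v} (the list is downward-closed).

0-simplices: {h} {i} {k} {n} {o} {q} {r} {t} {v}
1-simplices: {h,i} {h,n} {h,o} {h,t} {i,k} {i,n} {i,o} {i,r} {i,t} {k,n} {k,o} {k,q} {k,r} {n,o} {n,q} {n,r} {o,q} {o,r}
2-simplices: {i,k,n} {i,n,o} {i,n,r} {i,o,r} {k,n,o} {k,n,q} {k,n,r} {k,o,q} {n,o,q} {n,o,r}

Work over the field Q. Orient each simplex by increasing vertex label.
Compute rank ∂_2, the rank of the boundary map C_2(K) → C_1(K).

n_0=9 n_1=18 n_2=10  [Q]
∂1: piv[hi,hn,ho,ht,ik,ir,kq] rk=7  ker:in,io,it,kn,ko,kr,no,nq,nr,oq,or
∂2: piv[ikn,ino,inr,ior,kno,knq,knr,koq] rk=8  ker:noq,nor
rk∂_2=8

rank∂_2=8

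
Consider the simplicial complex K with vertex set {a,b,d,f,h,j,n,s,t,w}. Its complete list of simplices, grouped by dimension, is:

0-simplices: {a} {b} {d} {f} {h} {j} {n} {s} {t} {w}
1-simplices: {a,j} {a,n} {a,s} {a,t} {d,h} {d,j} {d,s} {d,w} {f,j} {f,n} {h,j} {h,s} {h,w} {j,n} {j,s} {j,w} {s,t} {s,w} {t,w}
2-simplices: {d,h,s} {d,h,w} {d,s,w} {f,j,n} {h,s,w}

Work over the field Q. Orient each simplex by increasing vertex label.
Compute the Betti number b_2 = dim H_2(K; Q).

n_0=10 n_1=19 n_2=5  [Q]
∂1: piv[aj,an,as,at,dh,dj,dw,fj] rk=8  ker:ds,fn,hj,hs,hw,jn,js,jw,st,sw,tw
∂2: piv[dhs,dhw,dsw,fjn] rk=4  ker:hsw
b_2=(5−4)−0=1

b_2=1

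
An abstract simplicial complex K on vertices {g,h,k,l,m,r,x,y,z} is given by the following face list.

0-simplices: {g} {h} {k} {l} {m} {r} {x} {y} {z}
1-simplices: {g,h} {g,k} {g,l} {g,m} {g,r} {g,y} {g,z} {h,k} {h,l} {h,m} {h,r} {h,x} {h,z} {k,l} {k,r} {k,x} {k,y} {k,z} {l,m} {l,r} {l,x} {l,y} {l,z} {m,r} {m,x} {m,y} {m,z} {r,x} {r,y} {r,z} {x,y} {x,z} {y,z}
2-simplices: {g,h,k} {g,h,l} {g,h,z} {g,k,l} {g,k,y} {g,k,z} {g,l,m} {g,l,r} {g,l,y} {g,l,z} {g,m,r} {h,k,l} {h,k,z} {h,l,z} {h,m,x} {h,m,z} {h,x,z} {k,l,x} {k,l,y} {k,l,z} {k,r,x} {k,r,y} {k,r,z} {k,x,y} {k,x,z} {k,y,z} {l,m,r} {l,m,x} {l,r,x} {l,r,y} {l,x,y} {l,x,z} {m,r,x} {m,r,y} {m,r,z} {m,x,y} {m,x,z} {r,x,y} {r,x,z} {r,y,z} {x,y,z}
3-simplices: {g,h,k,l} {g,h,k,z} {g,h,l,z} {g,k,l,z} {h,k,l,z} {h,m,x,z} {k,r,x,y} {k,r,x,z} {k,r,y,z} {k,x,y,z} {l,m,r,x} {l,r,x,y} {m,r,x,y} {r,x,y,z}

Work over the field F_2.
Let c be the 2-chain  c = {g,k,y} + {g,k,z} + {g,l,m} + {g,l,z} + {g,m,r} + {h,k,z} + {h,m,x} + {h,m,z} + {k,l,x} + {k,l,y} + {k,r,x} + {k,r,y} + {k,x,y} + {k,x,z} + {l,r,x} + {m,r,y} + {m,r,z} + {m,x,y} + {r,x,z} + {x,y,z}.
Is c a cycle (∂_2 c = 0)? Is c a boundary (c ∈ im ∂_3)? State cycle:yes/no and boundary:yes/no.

n_0=9 n_1=33 n_2=41 n_3=14  [Z2]
∂1: piv[gh,gk,gl,gm,gr,gy,gz,hx] rk=8  ker:hk,hl,hm,hr,hz,kl,kr,kx,ky,kz,lm,lr,lx,ly,lz,mr,mx,my,mz,rx,ry,rz,xy,xz,yz
∂2: piv[ghk,ghl,ghz,gkl,gky,gkz,glm,glr,gly,glz,gmr,hmx,hmz,hxz,klx,krx,kry,krz,kxy,kxz,kyz,lmx,lrx,mry] rk=24  ker:hkl,hkz,hlz,kly,klz,lmr,lry,lxy,lxz,mrx,mrz,mxy,mxz,rxy,rxz,ryz,xyz
∂3: piv[ghkl,ghkz,ghlz,gklz,hmxz,krxy,krxz,kryz,kxyz,lmrx,lrxy,mrxy] rk=12  ker:hklz,rxyz
∂2c = {g,r} + {g,y} + {h,k} + {h,x} + {k,z} + {l,m} + {l,r} + {l,y} + {l,z} + {m,r} + {r,x} + {x,y} + {x,z} + {y,z}

cycle:no boundary:no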